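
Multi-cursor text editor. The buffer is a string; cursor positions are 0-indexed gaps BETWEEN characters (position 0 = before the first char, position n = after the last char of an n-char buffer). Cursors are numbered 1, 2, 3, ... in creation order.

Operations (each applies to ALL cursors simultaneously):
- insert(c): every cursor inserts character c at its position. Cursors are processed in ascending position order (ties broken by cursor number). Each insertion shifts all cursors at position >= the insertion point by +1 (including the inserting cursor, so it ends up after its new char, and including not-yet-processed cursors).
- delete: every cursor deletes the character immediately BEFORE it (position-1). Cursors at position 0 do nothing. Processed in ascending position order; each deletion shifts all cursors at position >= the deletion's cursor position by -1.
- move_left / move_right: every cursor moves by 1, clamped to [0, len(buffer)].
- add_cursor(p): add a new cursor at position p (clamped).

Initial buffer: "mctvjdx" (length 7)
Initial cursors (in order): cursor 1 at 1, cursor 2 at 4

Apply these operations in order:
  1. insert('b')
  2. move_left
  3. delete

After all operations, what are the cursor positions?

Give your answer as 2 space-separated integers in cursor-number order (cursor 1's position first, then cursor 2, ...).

Answer: 0 3

Derivation:
After op 1 (insert('b')): buffer="mbctvbjdx" (len 9), cursors c1@2 c2@6, authorship .1...2...
After op 2 (move_left): buffer="mbctvbjdx" (len 9), cursors c1@1 c2@5, authorship .1...2...
After op 3 (delete): buffer="bctbjdx" (len 7), cursors c1@0 c2@3, authorship 1..2...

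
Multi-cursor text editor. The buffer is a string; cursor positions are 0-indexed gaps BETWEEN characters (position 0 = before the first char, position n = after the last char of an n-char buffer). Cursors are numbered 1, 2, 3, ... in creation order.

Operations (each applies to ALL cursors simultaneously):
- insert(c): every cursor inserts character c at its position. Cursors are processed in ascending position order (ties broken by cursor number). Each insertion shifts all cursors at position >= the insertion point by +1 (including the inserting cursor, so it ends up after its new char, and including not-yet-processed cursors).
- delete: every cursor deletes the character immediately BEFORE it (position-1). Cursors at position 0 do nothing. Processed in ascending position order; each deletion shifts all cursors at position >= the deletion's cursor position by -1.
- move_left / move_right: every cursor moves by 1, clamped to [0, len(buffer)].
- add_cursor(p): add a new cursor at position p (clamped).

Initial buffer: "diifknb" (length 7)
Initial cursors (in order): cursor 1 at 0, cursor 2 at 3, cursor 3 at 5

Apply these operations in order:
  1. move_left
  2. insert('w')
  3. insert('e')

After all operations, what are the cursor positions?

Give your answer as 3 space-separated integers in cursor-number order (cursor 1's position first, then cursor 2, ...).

After op 1 (move_left): buffer="diifknb" (len 7), cursors c1@0 c2@2 c3@4, authorship .......
After op 2 (insert('w')): buffer="wdiwifwknb" (len 10), cursors c1@1 c2@4 c3@7, authorship 1..2..3...
After op 3 (insert('e')): buffer="wediweifweknb" (len 13), cursors c1@2 c2@6 c3@10, authorship 11..22..33...

Answer: 2 6 10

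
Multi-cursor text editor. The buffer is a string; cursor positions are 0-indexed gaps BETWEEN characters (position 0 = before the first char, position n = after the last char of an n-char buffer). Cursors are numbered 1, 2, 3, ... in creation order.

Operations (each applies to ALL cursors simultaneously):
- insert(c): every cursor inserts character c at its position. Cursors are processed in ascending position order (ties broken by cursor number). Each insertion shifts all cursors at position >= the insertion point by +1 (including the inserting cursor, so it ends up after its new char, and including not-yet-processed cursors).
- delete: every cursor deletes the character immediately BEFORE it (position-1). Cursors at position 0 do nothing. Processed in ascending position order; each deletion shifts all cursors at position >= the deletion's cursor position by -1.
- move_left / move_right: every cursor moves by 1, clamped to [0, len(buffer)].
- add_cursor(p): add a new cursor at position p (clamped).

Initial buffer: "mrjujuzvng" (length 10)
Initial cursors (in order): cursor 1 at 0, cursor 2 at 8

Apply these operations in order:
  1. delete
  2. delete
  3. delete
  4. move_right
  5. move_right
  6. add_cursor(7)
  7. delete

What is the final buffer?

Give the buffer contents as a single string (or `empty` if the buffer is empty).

After op 1 (delete): buffer="mrjujuzng" (len 9), cursors c1@0 c2@7, authorship .........
After op 2 (delete): buffer="mrjujung" (len 8), cursors c1@0 c2@6, authorship ........
After op 3 (delete): buffer="mrjujng" (len 7), cursors c1@0 c2@5, authorship .......
After op 4 (move_right): buffer="mrjujng" (len 7), cursors c1@1 c2@6, authorship .......
After op 5 (move_right): buffer="mrjujng" (len 7), cursors c1@2 c2@7, authorship .......
After op 6 (add_cursor(7)): buffer="mrjujng" (len 7), cursors c1@2 c2@7 c3@7, authorship .......
After op 7 (delete): buffer="mjuj" (len 4), cursors c1@1 c2@4 c3@4, authorship ....

Answer: mjuj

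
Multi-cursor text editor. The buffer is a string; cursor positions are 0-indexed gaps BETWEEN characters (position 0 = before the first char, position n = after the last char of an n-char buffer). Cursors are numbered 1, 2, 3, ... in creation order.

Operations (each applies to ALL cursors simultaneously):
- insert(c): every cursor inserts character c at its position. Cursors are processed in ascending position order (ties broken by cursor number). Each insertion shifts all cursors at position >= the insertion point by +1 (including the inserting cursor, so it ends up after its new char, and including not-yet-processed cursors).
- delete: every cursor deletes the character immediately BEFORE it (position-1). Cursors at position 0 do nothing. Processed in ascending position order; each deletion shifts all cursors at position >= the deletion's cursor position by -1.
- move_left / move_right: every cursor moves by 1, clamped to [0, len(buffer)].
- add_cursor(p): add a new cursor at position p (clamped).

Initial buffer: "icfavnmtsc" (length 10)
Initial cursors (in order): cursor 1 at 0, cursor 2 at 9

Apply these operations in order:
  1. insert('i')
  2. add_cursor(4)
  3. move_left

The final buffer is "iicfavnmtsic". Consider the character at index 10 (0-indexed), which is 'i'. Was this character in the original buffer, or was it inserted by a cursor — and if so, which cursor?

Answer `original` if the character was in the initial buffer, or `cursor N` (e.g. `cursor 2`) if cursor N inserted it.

Answer: cursor 2

Derivation:
After op 1 (insert('i')): buffer="iicfavnmtsic" (len 12), cursors c1@1 c2@11, authorship 1.........2.
After op 2 (add_cursor(4)): buffer="iicfavnmtsic" (len 12), cursors c1@1 c3@4 c2@11, authorship 1.........2.
After op 3 (move_left): buffer="iicfavnmtsic" (len 12), cursors c1@0 c3@3 c2@10, authorship 1.........2.
Authorship (.=original, N=cursor N): 1 . . . . . . . . . 2 .
Index 10: author = 2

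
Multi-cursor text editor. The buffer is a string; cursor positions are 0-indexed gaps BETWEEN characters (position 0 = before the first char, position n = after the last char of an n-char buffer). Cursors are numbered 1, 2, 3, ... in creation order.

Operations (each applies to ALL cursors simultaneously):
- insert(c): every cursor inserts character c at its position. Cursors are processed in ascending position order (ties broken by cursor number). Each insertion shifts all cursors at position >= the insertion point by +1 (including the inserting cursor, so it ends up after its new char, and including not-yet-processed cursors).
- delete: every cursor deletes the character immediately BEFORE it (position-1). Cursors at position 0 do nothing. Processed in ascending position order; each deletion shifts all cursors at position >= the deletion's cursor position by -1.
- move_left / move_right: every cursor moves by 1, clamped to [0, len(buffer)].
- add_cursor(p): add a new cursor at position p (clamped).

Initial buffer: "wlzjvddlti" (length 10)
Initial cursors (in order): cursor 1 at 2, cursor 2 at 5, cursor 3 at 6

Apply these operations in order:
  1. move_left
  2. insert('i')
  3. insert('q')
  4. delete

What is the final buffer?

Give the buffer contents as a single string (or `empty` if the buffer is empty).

Answer: wilzjividdlti

Derivation:
After op 1 (move_left): buffer="wlzjvddlti" (len 10), cursors c1@1 c2@4 c3@5, authorship ..........
After op 2 (insert('i')): buffer="wilzjividdlti" (len 13), cursors c1@2 c2@6 c3@8, authorship .1...2.3.....
After op 3 (insert('q')): buffer="wiqlzjiqviqddlti" (len 16), cursors c1@3 c2@8 c3@11, authorship .11...22.33.....
After op 4 (delete): buffer="wilzjividdlti" (len 13), cursors c1@2 c2@6 c3@8, authorship .1...2.3.....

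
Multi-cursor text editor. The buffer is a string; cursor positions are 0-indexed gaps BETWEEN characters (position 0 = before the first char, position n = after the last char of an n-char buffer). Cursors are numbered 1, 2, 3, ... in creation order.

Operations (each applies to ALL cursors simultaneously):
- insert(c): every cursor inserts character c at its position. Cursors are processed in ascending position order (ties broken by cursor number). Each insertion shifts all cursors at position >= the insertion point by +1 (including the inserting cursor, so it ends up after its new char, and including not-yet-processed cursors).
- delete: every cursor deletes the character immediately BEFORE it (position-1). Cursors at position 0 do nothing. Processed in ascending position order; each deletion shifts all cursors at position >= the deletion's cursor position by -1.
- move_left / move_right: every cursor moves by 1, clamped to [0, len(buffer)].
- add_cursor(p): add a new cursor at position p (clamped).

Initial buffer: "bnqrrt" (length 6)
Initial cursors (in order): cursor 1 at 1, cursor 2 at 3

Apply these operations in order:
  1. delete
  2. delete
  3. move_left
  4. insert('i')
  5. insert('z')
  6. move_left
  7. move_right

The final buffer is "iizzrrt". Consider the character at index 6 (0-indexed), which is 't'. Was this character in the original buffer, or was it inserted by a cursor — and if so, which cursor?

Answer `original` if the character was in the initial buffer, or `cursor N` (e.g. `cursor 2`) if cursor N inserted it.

Answer: original

Derivation:
After op 1 (delete): buffer="nrrt" (len 4), cursors c1@0 c2@1, authorship ....
After op 2 (delete): buffer="rrt" (len 3), cursors c1@0 c2@0, authorship ...
After op 3 (move_left): buffer="rrt" (len 3), cursors c1@0 c2@0, authorship ...
After op 4 (insert('i')): buffer="iirrt" (len 5), cursors c1@2 c2@2, authorship 12...
After op 5 (insert('z')): buffer="iizzrrt" (len 7), cursors c1@4 c2@4, authorship 1212...
After op 6 (move_left): buffer="iizzrrt" (len 7), cursors c1@3 c2@3, authorship 1212...
After op 7 (move_right): buffer="iizzrrt" (len 7), cursors c1@4 c2@4, authorship 1212...
Authorship (.=original, N=cursor N): 1 2 1 2 . . .
Index 6: author = original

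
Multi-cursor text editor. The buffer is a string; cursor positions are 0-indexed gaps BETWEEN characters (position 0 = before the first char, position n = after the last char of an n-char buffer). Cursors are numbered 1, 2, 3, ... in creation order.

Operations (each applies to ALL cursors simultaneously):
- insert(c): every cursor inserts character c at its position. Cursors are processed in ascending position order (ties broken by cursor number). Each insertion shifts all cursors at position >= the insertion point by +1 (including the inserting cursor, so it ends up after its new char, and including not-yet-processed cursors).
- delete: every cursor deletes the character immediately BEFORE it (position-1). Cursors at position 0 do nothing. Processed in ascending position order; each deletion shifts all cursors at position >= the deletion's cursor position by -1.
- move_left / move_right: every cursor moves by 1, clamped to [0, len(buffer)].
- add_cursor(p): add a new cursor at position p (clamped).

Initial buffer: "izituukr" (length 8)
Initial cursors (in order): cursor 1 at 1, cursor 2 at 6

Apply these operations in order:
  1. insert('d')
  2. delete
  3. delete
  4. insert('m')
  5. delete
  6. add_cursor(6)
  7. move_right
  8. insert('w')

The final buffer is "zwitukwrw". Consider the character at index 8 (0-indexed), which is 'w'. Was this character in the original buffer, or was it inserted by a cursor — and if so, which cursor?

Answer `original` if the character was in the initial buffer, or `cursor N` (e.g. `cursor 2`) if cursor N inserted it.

After op 1 (insert('d')): buffer="idzituudkr" (len 10), cursors c1@2 c2@8, authorship .1.....2..
After op 2 (delete): buffer="izituukr" (len 8), cursors c1@1 c2@6, authorship ........
After op 3 (delete): buffer="zitukr" (len 6), cursors c1@0 c2@4, authorship ......
After op 4 (insert('m')): buffer="mzitumkr" (len 8), cursors c1@1 c2@6, authorship 1....2..
After op 5 (delete): buffer="zitukr" (len 6), cursors c1@0 c2@4, authorship ......
After op 6 (add_cursor(6)): buffer="zitukr" (len 6), cursors c1@0 c2@4 c3@6, authorship ......
After op 7 (move_right): buffer="zitukr" (len 6), cursors c1@1 c2@5 c3@6, authorship ......
After op 8 (insert('w')): buffer="zwitukwrw" (len 9), cursors c1@2 c2@7 c3@9, authorship .1....2.3
Authorship (.=original, N=cursor N): . 1 . . . . 2 . 3
Index 8: author = 3

Answer: cursor 3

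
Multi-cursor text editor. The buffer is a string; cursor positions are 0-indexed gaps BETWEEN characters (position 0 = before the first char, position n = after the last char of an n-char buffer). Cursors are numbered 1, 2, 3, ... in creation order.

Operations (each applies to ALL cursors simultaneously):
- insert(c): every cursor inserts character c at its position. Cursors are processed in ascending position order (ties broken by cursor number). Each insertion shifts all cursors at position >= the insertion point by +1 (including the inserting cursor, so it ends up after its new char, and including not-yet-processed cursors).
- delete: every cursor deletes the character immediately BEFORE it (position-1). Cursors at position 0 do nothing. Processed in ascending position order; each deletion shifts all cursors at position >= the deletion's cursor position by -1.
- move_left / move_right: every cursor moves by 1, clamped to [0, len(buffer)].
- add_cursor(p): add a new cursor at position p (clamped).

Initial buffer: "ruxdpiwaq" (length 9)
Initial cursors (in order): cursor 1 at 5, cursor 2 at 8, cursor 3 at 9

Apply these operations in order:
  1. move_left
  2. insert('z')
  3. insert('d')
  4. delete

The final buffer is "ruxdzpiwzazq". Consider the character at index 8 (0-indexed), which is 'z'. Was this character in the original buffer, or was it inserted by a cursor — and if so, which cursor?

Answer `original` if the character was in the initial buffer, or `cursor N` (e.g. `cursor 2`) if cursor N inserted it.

Answer: cursor 2

Derivation:
After op 1 (move_left): buffer="ruxdpiwaq" (len 9), cursors c1@4 c2@7 c3@8, authorship .........
After op 2 (insert('z')): buffer="ruxdzpiwzazq" (len 12), cursors c1@5 c2@9 c3@11, authorship ....1...2.3.
After op 3 (insert('d')): buffer="ruxdzdpiwzdazdq" (len 15), cursors c1@6 c2@11 c3@14, authorship ....11...22.33.
After op 4 (delete): buffer="ruxdzpiwzazq" (len 12), cursors c1@5 c2@9 c3@11, authorship ....1...2.3.
Authorship (.=original, N=cursor N): . . . . 1 . . . 2 . 3 .
Index 8: author = 2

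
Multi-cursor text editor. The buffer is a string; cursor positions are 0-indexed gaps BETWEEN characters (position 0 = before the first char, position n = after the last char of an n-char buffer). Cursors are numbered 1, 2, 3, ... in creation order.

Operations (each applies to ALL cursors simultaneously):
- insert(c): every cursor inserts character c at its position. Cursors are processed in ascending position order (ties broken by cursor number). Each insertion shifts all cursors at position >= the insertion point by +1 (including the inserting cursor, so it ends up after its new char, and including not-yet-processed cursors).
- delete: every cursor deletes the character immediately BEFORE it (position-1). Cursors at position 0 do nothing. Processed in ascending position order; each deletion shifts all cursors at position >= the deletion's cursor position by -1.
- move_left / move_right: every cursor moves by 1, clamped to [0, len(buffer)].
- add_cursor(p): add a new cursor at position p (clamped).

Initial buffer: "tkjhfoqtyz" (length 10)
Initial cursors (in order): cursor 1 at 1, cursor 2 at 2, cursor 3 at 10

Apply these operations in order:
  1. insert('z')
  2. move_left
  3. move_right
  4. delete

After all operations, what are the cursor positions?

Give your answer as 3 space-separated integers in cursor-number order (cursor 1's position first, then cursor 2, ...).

After op 1 (insert('z')): buffer="tzkzjhfoqtyzz" (len 13), cursors c1@2 c2@4 c3@13, authorship .1.2........3
After op 2 (move_left): buffer="tzkzjhfoqtyzz" (len 13), cursors c1@1 c2@3 c3@12, authorship .1.2........3
After op 3 (move_right): buffer="tzkzjhfoqtyzz" (len 13), cursors c1@2 c2@4 c3@13, authorship .1.2........3
After op 4 (delete): buffer="tkjhfoqtyz" (len 10), cursors c1@1 c2@2 c3@10, authorship ..........

Answer: 1 2 10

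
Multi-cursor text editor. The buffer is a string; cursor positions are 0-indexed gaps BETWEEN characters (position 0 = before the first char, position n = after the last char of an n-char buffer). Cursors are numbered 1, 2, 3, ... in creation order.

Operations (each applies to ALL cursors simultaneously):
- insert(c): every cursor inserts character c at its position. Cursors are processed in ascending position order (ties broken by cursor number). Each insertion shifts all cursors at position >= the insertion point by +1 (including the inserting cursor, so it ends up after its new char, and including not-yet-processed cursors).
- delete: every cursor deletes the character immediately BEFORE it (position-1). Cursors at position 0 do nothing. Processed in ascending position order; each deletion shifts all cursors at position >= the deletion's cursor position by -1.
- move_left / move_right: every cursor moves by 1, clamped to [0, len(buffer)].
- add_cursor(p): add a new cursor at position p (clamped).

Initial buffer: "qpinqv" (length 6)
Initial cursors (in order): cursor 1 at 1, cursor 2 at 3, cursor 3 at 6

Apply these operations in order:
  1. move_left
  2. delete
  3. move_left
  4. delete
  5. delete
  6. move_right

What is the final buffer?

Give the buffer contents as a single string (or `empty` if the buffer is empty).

After op 1 (move_left): buffer="qpinqv" (len 6), cursors c1@0 c2@2 c3@5, authorship ......
After op 2 (delete): buffer="qinv" (len 4), cursors c1@0 c2@1 c3@3, authorship ....
After op 3 (move_left): buffer="qinv" (len 4), cursors c1@0 c2@0 c3@2, authorship ....
After op 4 (delete): buffer="qnv" (len 3), cursors c1@0 c2@0 c3@1, authorship ...
After op 5 (delete): buffer="nv" (len 2), cursors c1@0 c2@0 c3@0, authorship ..
After op 6 (move_right): buffer="nv" (len 2), cursors c1@1 c2@1 c3@1, authorship ..

Answer: nv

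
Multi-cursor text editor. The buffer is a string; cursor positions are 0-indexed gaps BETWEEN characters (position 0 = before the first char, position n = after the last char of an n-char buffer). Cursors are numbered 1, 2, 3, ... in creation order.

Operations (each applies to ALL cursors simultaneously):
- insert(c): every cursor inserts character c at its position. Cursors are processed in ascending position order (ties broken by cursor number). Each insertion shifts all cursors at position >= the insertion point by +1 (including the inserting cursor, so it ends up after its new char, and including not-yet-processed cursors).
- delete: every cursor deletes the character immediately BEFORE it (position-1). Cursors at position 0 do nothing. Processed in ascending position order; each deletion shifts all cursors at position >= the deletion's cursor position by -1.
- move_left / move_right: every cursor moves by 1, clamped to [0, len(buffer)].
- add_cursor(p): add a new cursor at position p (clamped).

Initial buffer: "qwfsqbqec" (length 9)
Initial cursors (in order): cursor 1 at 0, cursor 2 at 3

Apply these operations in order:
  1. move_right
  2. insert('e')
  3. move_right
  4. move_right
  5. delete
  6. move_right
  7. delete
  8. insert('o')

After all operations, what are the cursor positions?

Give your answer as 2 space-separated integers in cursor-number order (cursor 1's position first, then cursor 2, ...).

Answer: 4 7

Derivation:
After op 1 (move_right): buffer="qwfsqbqec" (len 9), cursors c1@1 c2@4, authorship .........
After op 2 (insert('e')): buffer="qewfseqbqec" (len 11), cursors c1@2 c2@6, authorship .1...2.....
After op 3 (move_right): buffer="qewfseqbqec" (len 11), cursors c1@3 c2@7, authorship .1...2.....
After op 4 (move_right): buffer="qewfseqbqec" (len 11), cursors c1@4 c2@8, authorship .1...2.....
After op 5 (delete): buffer="qewseqqec" (len 9), cursors c1@3 c2@6, authorship .1..2....
After op 6 (move_right): buffer="qewseqqec" (len 9), cursors c1@4 c2@7, authorship .1..2....
After op 7 (delete): buffer="qeweqec" (len 7), cursors c1@3 c2@5, authorship .1.2...
After op 8 (insert('o')): buffer="qewoeqoec" (len 9), cursors c1@4 c2@7, authorship .1.12.2..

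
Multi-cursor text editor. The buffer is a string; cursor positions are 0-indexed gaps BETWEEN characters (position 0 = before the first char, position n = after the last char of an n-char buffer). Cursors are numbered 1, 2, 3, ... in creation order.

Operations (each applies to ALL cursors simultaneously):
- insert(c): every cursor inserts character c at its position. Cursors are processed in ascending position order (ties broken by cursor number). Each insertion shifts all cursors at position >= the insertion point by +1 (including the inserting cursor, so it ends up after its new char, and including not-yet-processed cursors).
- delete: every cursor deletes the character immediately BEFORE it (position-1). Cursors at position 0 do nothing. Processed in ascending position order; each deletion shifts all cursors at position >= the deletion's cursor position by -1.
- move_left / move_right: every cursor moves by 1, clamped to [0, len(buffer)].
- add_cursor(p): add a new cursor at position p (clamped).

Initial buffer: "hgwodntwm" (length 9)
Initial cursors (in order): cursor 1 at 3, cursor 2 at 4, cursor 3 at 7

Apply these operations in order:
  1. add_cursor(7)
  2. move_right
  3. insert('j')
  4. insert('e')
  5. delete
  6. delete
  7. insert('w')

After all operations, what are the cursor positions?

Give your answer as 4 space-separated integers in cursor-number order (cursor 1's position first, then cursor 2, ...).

Answer: 5 7 12 12

Derivation:
After op 1 (add_cursor(7)): buffer="hgwodntwm" (len 9), cursors c1@3 c2@4 c3@7 c4@7, authorship .........
After op 2 (move_right): buffer="hgwodntwm" (len 9), cursors c1@4 c2@5 c3@8 c4@8, authorship .........
After op 3 (insert('j')): buffer="hgwojdjntwjjm" (len 13), cursors c1@5 c2@7 c3@12 c4@12, authorship ....1.2...34.
After op 4 (insert('e')): buffer="hgwojedjentwjjeem" (len 17), cursors c1@6 c2@9 c3@16 c4@16, authorship ....11.22...3434.
After op 5 (delete): buffer="hgwojdjntwjjm" (len 13), cursors c1@5 c2@7 c3@12 c4@12, authorship ....1.2...34.
After op 6 (delete): buffer="hgwodntwm" (len 9), cursors c1@4 c2@5 c3@8 c4@8, authorship .........
After op 7 (insert('w')): buffer="hgwowdwntwwwm" (len 13), cursors c1@5 c2@7 c3@12 c4@12, authorship ....1.2...34.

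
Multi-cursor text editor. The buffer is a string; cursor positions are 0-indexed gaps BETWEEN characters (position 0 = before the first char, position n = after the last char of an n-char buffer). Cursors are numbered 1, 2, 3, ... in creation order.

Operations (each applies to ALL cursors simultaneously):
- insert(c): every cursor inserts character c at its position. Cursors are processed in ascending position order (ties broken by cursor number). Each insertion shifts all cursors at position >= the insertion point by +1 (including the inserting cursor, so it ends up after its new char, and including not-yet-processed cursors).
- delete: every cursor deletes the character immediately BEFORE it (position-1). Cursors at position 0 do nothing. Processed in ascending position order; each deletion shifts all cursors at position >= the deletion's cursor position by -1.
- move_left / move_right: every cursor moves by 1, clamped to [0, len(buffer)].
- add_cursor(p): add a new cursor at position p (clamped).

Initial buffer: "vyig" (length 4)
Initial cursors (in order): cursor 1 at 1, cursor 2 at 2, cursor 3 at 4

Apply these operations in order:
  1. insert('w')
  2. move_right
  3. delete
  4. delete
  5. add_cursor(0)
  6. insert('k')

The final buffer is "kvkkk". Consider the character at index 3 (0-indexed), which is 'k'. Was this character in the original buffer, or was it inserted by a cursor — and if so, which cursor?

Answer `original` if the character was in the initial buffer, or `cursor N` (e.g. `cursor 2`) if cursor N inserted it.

After op 1 (insert('w')): buffer="vwywigw" (len 7), cursors c1@2 c2@4 c3@7, authorship .1.2..3
After op 2 (move_right): buffer="vwywigw" (len 7), cursors c1@3 c2@5 c3@7, authorship .1.2..3
After op 3 (delete): buffer="vwwg" (len 4), cursors c1@2 c2@3 c3@4, authorship .12.
After op 4 (delete): buffer="v" (len 1), cursors c1@1 c2@1 c3@1, authorship .
After op 5 (add_cursor(0)): buffer="v" (len 1), cursors c4@0 c1@1 c2@1 c3@1, authorship .
After op 6 (insert('k')): buffer="kvkkk" (len 5), cursors c4@1 c1@5 c2@5 c3@5, authorship 4.123
Authorship (.=original, N=cursor N): 4 . 1 2 3
Index 3: author = 2

Answer: cursor 2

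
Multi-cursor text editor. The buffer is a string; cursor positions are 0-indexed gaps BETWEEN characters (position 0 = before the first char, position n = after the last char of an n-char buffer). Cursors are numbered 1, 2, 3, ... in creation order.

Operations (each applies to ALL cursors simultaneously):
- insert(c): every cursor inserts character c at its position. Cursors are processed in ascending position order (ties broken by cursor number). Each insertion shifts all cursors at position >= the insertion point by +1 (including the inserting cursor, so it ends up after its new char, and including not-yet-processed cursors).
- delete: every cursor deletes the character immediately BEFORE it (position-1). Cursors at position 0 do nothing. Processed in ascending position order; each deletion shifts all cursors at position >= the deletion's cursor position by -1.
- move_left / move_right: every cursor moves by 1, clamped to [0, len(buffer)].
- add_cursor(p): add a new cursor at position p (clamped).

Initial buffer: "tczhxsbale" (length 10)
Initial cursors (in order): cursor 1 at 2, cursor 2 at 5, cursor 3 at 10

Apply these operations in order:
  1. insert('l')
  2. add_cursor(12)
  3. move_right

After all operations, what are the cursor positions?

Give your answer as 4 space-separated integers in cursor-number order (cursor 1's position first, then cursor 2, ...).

Answer: 4 8 13 13

Derivation:
After op 1 (insert('l')): buffer="tclzhxlsbalel" (len 13), cursors c1@3 c2@7 c3@13, authorship ..1...2.....3
After op 2 (add_cursor(12)): buffer="tclzhxlsbalel" (len 13), cursors c1@3 c2@7 c4@12 c3@13, authorship ..1...2.....3
After op 3 (move_right): buffer="tclzhxlsbalel" (len 13), cursors c1@4 c2@8 c3@13 c4@13, authorship ..1...2.....3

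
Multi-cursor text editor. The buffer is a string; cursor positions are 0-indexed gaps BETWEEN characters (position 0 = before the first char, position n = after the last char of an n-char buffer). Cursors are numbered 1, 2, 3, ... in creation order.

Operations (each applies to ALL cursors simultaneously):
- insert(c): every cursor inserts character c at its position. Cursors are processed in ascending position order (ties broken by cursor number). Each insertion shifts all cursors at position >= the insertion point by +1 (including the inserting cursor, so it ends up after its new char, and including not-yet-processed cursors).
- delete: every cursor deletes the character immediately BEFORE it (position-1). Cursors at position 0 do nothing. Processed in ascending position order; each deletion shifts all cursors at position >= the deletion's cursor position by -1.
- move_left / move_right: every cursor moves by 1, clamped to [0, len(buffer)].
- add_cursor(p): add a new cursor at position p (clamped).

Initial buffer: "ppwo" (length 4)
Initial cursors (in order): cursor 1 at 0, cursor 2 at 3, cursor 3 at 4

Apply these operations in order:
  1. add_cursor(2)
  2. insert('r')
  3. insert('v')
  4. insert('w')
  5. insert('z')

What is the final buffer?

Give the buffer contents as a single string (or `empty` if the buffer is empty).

Answer: rvwzpprvwzwrvwzorvwz

Derivation:
After op 1 (add_cursor(2)): buffer="ppwo" (len 4), cursors c1@0 c4@2 c2@3 c3@4, authorship ....
After op 2 (insert('r')): buffer="rpprwror" (len 8), cursors c1@1 c4@4 c2@6 c3@8, authorship 1..4.2.3
After op 3 (insert('v')): buffer="rvpprvwrvorv" (len 12), cursors c1@2 c4@6 c2@9 c3@12, authorship 11..44.22.33
After op 4 (insert('w')): buffer="rvwpprvwwrvworvw" (len 16), cursors c1@3 c4@8 c2@12 c3@16, authorship 111..444.222.333
After op 5 (insert('z')): buffer="rvwzpprvwzwrvwzorvwz" (len 20), cursors c1@4 c4@10 c2@15 c3@20, authorship 1111..4444.2222.3333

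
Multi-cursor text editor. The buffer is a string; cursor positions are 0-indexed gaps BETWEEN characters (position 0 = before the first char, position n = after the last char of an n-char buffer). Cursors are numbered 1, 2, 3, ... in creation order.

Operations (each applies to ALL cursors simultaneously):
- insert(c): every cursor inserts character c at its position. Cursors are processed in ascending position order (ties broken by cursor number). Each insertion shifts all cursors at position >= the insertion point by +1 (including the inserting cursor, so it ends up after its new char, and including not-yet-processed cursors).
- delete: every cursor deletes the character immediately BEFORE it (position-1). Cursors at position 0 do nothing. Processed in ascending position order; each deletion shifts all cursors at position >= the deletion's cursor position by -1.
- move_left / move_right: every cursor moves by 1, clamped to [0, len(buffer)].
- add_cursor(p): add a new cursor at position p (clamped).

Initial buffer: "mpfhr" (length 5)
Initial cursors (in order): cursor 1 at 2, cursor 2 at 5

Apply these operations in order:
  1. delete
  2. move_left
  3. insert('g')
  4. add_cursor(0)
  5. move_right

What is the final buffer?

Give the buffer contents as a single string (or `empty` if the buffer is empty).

After op 1 (delete): buffer="mfh" (len 3), cursors c1@1 c2@3, authorship ...
After op 2 (move_left): buffer="mfh" (len 3), cursors c1@0 c2@2, authorship ...
After op 3 (insert('g')): buffer="gmfgh" (len 5), cursors c1@1 c2@4, authorship 1..2.
After op 4 (add_cursor(0)): buffer="gmfgh" (len 5), cursors c3@0 c1@1 c2@4, authorship 1..2.
After op 5 (move_right): buffer="gmfgh" (len 5), cursors c3@1 c1@2 c2@5, authorship 1..2.

Answer: gmfgh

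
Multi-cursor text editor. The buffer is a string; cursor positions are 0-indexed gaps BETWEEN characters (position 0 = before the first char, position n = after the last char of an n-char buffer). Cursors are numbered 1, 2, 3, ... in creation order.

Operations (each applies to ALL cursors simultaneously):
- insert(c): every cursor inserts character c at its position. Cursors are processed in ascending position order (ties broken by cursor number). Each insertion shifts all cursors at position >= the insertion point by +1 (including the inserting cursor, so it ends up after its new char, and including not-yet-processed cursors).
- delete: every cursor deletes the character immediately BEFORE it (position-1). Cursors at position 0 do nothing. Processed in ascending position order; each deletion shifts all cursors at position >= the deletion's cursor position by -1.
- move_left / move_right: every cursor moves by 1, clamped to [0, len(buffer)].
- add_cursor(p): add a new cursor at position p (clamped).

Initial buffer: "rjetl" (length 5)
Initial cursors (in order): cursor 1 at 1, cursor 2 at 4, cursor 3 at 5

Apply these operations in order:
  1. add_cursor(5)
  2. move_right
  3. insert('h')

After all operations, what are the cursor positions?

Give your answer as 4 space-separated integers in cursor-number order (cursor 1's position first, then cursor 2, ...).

After op 1 (add_cursor(5)): buffer="rjetl" (len 5), cursors c1@1 c2@4 c3@5 c4@5, authorship .....
After op 2 (move_right): buffer="rjetl" (len 5), cursors c1@2 c2@5 c3@5 c4@5, authorship .....
After op 3 (insert('h')): buffer="rjhetlhhh" (len 9), cursors c1@3 c2@9 c3@9 c4@9, authorship ..1...234

Answer: 3 9 9 9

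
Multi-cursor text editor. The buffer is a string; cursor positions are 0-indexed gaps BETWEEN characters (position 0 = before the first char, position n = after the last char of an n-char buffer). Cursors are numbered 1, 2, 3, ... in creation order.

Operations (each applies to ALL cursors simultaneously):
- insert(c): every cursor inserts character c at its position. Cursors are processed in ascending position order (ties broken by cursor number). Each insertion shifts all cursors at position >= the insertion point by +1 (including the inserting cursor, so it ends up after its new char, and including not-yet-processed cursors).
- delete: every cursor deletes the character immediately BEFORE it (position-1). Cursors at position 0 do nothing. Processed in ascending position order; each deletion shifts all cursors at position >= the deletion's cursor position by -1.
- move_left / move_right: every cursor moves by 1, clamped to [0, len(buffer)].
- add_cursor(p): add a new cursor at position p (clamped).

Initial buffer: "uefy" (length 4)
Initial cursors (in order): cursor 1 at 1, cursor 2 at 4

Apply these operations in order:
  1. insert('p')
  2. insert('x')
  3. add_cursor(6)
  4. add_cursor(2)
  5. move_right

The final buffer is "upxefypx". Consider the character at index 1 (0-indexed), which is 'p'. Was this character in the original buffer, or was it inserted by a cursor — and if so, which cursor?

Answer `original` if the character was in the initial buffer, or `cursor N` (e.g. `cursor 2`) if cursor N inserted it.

After op 1 (insert('p')): buffer="upefyp" (len 6), cursors c1@2 c2@6, authorship .1...2
After op 2 (insert('x')): buffer="upxefypx" (len 8), cursors c1@3 c2@8, authorship .11...22
After op 3 (add_cursor(6)): buffer="upxefypx" (len 8), cursors c1@3 c3@6 c2@8, authorship .11...22
After op 4 (add_cursor(2)): buffer="upxefypx" (len 8), cursors c4@2 c1@3 c3@6 c2@8, authorship .11...22
After op 5 (move_right): buffer="upxefypx" (len 8), cursors c4@3 c1@4 c3@7 c2@8, authorship .11...22
Authorship (.=original, N=cursor N): . 1 1 . . . 2 2
Index 1: author = 1

Answer: cursor 1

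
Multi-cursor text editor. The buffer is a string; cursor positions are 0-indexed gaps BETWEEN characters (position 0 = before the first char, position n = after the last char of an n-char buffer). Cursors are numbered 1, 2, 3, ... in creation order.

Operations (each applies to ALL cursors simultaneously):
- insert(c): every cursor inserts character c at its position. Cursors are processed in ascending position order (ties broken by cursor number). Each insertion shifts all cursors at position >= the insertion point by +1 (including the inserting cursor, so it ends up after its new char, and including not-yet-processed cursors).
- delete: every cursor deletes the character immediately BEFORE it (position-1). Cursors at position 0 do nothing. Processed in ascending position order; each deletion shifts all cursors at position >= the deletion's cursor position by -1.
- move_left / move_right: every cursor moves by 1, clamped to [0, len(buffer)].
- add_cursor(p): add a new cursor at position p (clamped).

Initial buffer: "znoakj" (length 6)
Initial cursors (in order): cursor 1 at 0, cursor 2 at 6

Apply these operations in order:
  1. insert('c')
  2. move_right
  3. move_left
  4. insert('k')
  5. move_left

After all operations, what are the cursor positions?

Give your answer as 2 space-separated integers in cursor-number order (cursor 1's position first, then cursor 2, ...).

After op 1 (insert('c')): buffer="cznoakjc" (len 8), cursors c1@1 c2@8, authorship 1......2
After op 2 (move_right): buffer="cznoakjc" (len 8), cursors c1@2 c2@8, authorship 1......2
After op 3 (move_left): buffer="cznoakjc" (len 8), cursors c1@1 c2@7, authorship 1......2
After op 4 (insert('k')): buffer="ckznoakjkc" (len 10), cursors c1@2 c2@9, authorship 11......22
After op 5 (move_left): buffer="ckznoakjkc" (len 10), cursors c1@1 c2@8, authorship 11......22

Answer: 1 8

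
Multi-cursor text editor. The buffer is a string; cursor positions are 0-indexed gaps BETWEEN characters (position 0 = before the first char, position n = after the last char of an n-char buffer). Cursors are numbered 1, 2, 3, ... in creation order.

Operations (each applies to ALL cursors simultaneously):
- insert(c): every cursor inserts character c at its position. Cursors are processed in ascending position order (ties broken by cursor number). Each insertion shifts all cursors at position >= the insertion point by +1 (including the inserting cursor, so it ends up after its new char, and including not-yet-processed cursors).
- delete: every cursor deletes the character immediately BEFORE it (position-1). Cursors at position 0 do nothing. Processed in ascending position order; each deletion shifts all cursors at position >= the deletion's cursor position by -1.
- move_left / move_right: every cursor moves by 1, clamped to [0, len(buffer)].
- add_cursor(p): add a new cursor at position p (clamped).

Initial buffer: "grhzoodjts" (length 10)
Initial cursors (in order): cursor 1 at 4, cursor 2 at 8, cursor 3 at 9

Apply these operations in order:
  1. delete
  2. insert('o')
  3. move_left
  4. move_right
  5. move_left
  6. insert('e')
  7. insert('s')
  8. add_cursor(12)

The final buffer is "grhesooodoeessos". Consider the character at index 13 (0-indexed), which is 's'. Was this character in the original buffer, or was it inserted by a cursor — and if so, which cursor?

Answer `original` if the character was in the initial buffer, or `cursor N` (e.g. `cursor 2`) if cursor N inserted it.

After op 1 (delete): buffer="grhoods" (len 7), cursors c1@3 c2@6 c3@6, authorship .......
After op 2 (insert('o')): buffer="grhooodoos" (len 10), cursors c1@4 c2@9 c3@9, authorship ...1...23.
After op 3 (move_left): buffer="grhooodoos" (len 10), cursors c1@3 c2@8 c3@8, authorship ...1...23.
After op 4 (move_right): buffer="grhooodoos" (len 10), cursors c1@4 c2@9 c3@9, authorship ...1...23.
After op 5 (move_left): buffer="grhooodoos" (len 10), cursors c1@3 c2@8 c3@8, authorship ...1...23.
After op 6 (insert('e')): buffer="grheooodoeeos" (len 13), cursors c1@4 c2@11 c3@11, authorship ...11...2233.
After op 7 (insert('s')): buffer="grhesooodoeessos" (len 16), cursors c1@5 c2@14 c3@14, authorship ...111...223233.
After op 8 (add_cursor(12)): buffer="grhesooodoeessos" (len 16), cursors c1@5 c4@12 c2@14 c3@14, authorship ...111...223233.
Authorship (.=original, N=cursor N): . . . 1 1 1 . . . 2 2 3 2 3 3 .
Index 13: author = 3

Answer: cursor 3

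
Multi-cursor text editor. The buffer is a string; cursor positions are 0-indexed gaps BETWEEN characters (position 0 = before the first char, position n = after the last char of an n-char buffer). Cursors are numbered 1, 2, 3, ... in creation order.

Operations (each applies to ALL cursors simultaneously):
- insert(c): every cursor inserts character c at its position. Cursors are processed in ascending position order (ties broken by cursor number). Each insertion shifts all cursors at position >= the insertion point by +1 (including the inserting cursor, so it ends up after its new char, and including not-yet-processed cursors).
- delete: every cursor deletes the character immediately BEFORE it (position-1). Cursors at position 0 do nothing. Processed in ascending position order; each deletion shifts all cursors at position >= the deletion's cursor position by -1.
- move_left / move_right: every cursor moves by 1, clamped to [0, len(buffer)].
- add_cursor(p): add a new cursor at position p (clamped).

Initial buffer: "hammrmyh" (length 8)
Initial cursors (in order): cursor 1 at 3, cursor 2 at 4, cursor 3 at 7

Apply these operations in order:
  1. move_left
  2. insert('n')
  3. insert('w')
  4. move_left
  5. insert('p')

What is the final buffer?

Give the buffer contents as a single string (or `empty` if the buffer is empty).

Answer: hanpwmnpwmrmnpwyh

Derivation:
After op 1 (move_left): buffer="hammrmyh" (len 8), cursors c1@2 c2@3 c3@6, authorship ........
After op 2 (insert('n')): buffer="hanmnmrmnyh" (len 11), cursors c1@3 c2@5 c3@9, authorship ..1.2...3..
After op 3 (insert('w')): buffer="hanwmnwmrmnwyh" (len 14), cursors c1@4 c2@7 c3@12, authorship ..11.22...33..
After op 4 (move_left): buffer="hanwmnwmrmnwyh" (len 14), cursors c1@3 c2@6 c3@11, authorship ..11.22...33..
After op 5 (insert('p')): buffer="hanpwmnpwmrmnpwyh" (len 17), cursors c1@4 c2@8 c3@14, authorship ..111.222...333..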